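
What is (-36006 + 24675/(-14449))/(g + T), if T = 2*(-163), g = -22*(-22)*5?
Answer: -173425123/10085402 ≈ -17.196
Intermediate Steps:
g = 2420 (g = 484*5 = 2420)
T = -326
(-36006 + 24675/(-14449))/(g + T) = (-36006 + 24675/(-14449))/(2420 - 326) = (-36006 + 24675*(-1/14449))/2094 = (-36006 - 24675/14449)*(1/2094) = -520275369/14449*1/2094 = -173425123/10085402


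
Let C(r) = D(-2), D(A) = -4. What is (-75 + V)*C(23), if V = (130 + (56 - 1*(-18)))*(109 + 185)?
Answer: -239604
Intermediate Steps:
C(r) = -4
V = 59976 (V = (130 + (56 + 18))*294 = (130 + 74)*294 = 204*294 = 59976)
(-75 + V)*C(23) = (-75 + 59976)*(-4) = 59901*(-4) = -239604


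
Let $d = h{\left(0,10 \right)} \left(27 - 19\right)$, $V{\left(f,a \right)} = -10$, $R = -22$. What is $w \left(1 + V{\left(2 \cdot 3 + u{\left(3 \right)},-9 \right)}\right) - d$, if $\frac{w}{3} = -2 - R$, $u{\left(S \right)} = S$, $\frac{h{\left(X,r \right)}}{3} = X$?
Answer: $-540$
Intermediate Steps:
$h{\left(X,r \right)} = 3 X$
$w = 60$ ($w = 3 \left(-2 - -22\right) = 3 \left(-2 + 22\right) = 3 \cdot 20 = 60$)
$d = 0$ ($d = 3 \cdot 0 \left(27 - 19\right) = 0 \cdot 8 = 0$)
$w \left(1 + V{\left(2 \cdot 3 + u{\left(3 \right)},-9 \right)}\right) - d = 60 \left(1 - 10\right) - 0 = 60 \left(-9\right) + 0 = -540 + 0 = -540$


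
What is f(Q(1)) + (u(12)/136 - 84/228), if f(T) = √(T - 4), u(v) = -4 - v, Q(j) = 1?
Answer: -157/323 + I*√3 ≈ -0.48607 + 1.732*I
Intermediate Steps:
f(T) = √(-4 + T)
f(Q(1)) + (u(12)/136 - 84/228) = √(-4 + 1) + ((-4 - 1*12)/136 - 84/228) = √(-3) + ((-4 - 12)*(1/136) - 84*1/228) = I*√3 + (-16*1/136 - 7/19) = I*√3 + (-2/17 - 7/19) = I*√3 - 157/323 = -157/323 + I*√3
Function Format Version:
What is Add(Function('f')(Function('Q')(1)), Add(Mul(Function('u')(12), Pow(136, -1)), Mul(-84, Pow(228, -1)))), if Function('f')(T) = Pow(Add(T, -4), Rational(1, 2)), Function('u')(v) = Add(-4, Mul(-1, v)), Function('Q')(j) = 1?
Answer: Add(Rational(-157, 323), Mul(I, Pow(3, Rational(1, 2)))) ≈ Add(-0.48607, Mul(1.7320, I))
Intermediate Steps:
Function('f')(T) = Pow(Add(-4, T), Rational(1, 2))
Add(Function('f')(Function('Q')(1)), Add(Mul(Function('u')(12), Pow(136, -1)), Mul(-84, Pow(228, -1)))) = Add(Pow(Add(-4, 1), Rational(1, 2)), Add(Mul(Add(-4, Mul(-1, 12)), Pow(136, -1)), Mul(-84, Pow(228, -1)))) = Add(Pow(-3, Rational(1, 2)), Add(Mul(Add(-4, -12), Rational(1, 136)), Mul(-84, Rational(1, 228)))) = Add(Mul(I, Pow(3, Rational(1, 2))), Add(Mul(-16, Rational(1, 136)), Rational(-7, 19))) = Add(Mul(I, Pow(3, Rational(1, 2))), Add(Rational(-2, 17), Rational(-7, 19))) = Add(Mul(I, Pow(3, Rational(1, 2))), Rational(-157, 323)) = Add(Rational(-157, 323), Mul(I, Pow(3, Rational(1, 2))))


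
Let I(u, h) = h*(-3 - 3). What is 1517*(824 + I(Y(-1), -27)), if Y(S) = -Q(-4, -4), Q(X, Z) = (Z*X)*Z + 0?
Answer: 1495762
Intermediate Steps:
Q(X, Z) = X*Z² (Q(X, Z) = (X*Z)*Z + 0 = X*Z² + 0 = X*Z²)
Y(S) = 64 (Y(S) = -(-4)*(-4)² = -(-4)*16 = -1*(-64) = 64)
I(u, h) = -6*h (I(u, h) = h*(-6) = -6*h)
1517*(824 + I(Y(-1), -27)) = 1517*(824 - 6*(-27)) = 1517*(824 + 162) = 1517*986 = 1495762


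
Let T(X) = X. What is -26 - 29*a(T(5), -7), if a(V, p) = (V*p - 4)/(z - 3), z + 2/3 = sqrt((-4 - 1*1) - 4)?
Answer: -42575/202 - 30537*I/202 ≈ -210.77 - 151.17*I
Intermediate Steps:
z = -2/3 + 3*I (z = -2/3 + sqrt((-4 - 1*1) - 4) = -2/3 + sqrt((-4 - 1) - 4) = -2/3 + sqrt(-5 - 4) = -2/3 + sqrt(-9) = -2/3 + 3*I ≈ -0.66667 + 3.0*I)
a(V, p) = 9*(-4 + V*p)*(-11/3 - 3*I)/202 (a(V, p) = (V*p - 4)/((-2/3 + 3*I) - 3) = (-4 + V*p)/(-11/3 + 3*I) = (-4 + V*p)*(9*(-11/3 - 3*I)/202) = 9*(-4 + V*p)*(-11/3 - 3*I)/202)
-26 - 29*a(T(5), -7) = -26 - (-87)*(-4 + 5*(-7))*(11 + 9*I)/202 = -26 - (-87)*(-4 - 35)*(11 + 9*I)/202 = -26 - (-87)*(-39)*(11 + 9*I)/202 = -26 - 29*(1287/202 + 1053*I/202) = -26 + (-37323/202 - 30537*I/202) = -42575/202 - 30537*I/202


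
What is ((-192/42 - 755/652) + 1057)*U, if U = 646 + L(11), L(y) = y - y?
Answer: 1549753677/2282 ≈ 6.7912e+5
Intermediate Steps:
L(y) = 0
U = 646 (U = 646 + 0 = 646)
((-192/42 - 755/652) + 1057)*U = ((-192/42 - 755/652) + 1057)*646 = ((-192*1/42 - 755*1/652) + 1057)*646 = ((-32/7 - 755/652) + 1057)*646 = (-26149/4564 + 1057)*646 = (4797999/4564)*646 = 1549753677/2282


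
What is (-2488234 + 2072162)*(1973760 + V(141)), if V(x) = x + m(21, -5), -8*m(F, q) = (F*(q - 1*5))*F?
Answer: -821514296562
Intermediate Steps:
m(F, q) = -F**2*(-5 + q)/8 (m(F, q) = -F*(q - 1*5)*F/8 = -F*(q - 5)*F/8 = -F*(-5 + q)*F/8 = -F**2*(-5 + q)/8)
V(x) = 2205/4 + x (V(x) = x + (1/8)*21**2*(5 - 1*(-5)) = x + (1/8)*441*(5 + 5) = x + (1/8)*441*10 = x + 2205/4 = 2205/4 + x)
(-2488234 + 2072162)*(1973760 + V(141)) = (-2488234 + 2072162)*(1973760 + (2205/4 + 141)) = -416072*(1973760 + 2769/4) = -416072*7897809/4 = -821514296562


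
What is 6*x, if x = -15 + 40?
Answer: 150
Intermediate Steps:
x = 25
6*x = 6*25 = 150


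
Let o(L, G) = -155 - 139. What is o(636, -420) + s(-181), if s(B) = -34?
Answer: -328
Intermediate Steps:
o(L, G) = -294
o(636, -420) + s(-181) = -294 - 34 = -328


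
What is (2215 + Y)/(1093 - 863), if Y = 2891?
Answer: 111/5 ≈ 22.200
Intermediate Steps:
(2215 + Y)/(1093 - 863) = (2215 + 2891)/(1093 - 863) = 5106/230 = 5106*(1/230) = 111/5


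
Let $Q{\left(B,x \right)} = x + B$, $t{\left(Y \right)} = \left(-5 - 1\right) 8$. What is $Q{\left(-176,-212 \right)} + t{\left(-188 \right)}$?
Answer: $-436$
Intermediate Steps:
$t{\left(Y \right)} = -48$ ($t{\left(Y \right)} = \left(-6\right) 8 = -48$)
$Q{\left(B,x \right)} = B + x$
$Q{\left(-176,-212 \right)} + t{\left(-188 \right)} = \left(-176 - 212\right) - 48 = -388 - 48 = -436$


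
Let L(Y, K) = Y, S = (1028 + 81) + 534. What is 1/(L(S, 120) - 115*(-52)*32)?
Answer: 1/193003 ≈ 5.1813e-6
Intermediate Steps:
S = 1643 (S = 1109 + 534 = 1643)
1/(L(S, 120) - 115*(-52)*32) = 1/(1643 - 115*(-52)*32) = 1/(1643 + 5980*32) = 1/(1643 + 191360) = 1/193003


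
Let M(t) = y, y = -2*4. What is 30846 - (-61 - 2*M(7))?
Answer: 30891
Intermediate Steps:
y = -8
M(t) = -8
30846 - (-61 - 2*M(7)) = 30846 - (-61 - 2*(-8)) = 30846 - (-61 + 16) = 30846 - 1*(-45) = 30846 + 45 = 30891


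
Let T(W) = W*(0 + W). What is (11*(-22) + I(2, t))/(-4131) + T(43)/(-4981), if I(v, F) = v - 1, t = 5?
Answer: -378694/1210383 ≈ -0.31287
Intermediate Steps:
T(W) = W² (T(W) = W*W = W²)
I(v, F) = -1 + v
(11*(-22) + I(2, t))/(-4131) + T(43)/(-4981) = (11*(-22) + (-1 + 2))/(-4131) + 43²/(-4981) = (-242 + 1)*(-1/4131) + 1849*(-1/4981) = -241*(-1/4131) - 1849/4981 = 241/4131 - 1849/4981 = -378694/1210383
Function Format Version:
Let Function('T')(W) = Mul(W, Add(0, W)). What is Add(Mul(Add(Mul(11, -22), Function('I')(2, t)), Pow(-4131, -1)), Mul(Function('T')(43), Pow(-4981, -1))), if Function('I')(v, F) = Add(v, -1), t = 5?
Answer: Rational(-378694, 1210383) ≈ -0.31287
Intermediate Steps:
Function('T')(W) = Pow(W, 2) (Function('T')(W) = Mul(W, W) = Pow(W, 2))
Function('I')(v, F) = Add(-1, v)
Add(Mul(Add(Mul(11, -22), Function('I')(2, t)), Pow(-4131, -1)), Mul(Function('T')(43), Pow(-4981, -1))) = Add(Mul(Add(Mul(11, -22), Add(-1, 2)), Pow(-4131, -1)), Mul(Pow(43, 2), Pow(-4981, -1))) = Add(Mul(Add(-242, 1), Rational(-1, 4131)), Mul(1849, Rational(-1, 4981))) = Add(Mul(-241, Rational(-1, 4131)), Rational(-1849, 4981)) = Add(Rational(241, 4131), Rational(-1849, 4981)) = Rational(-378694, 1210383)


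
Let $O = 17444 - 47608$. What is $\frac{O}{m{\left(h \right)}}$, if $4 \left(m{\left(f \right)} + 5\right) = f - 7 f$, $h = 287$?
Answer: $\frac{60328}{871} \approx 69.263$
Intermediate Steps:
$m{\left(f \right)} = -5 - \frac{3 f}{2}$ ($m{\left(f \right)} = -5 + \frac{f - 7 f}{4} = -5 + \frac{\left(-6\right) f}{4} = -5 - \frac{3 f}{2}$)
$O = -30164$ ($O = 17444 - 47608 = -30164$)
$\frac{O}{m{\left(h \right)}} = - \frac{30164}{-5 - \frac{861}{2}} = - \frac{30164}{- \frac{871}{2}} = \left(-30164\right) \left(- \frac{2}{871}\right) = \frac{60328}{871}$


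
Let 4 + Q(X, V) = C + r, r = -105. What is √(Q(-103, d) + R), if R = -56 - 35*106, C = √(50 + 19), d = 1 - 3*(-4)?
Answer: √(-3875 + √69) ≈ 62.183*I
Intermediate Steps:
d = 13 (d = 1 + 12 = 13)
C = √69 ≈ 8.3066
R = -3766 (R = -56 - 3710 = -3766)
Q(X, V) = -109 + √69 (Q(X, V) = -4 + (√69 - 105) = -4 + (-105 + √69) = -109 + √69)
√(Q(-103, d) + R) = √((-109 + √69) - 3766) = √(-3875 + √69)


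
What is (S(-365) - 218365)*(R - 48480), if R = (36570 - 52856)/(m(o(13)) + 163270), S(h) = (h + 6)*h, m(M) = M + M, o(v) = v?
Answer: 57613102828565/13608 ≈ 4.2338e+9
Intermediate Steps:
m(M) = 2*M
S(h) = h*(6 + h) (S(h) = (6 + h)*h = h*(6 + h))
R = -8143/81648 (R = (36570 - 52856)/(2*13 + 163270) = -16286/(26 + 163270) = -16286/163296 = -16286*1/163296 = -8143/81648 ≈ -0.099733)
(S(-365) - 218365)*(R - 48480) = (-365*(6 - 365) - 218365)*(-8143/81648 - 48480) = (-365*(-359) - 218365)*(-3958303183/81648) = (131035 - 218365)*(-3958303183/81648) = -87330*(-3958303183/81648) = 57613102828565/13608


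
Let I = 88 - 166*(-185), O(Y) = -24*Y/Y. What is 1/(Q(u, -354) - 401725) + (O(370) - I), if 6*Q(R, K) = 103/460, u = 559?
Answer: -34174228370094/1108760897 ≈ -30822.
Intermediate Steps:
Q(R, K) = 103/2760 (Q(R, K) = (103/460)/6 = (103*(1/460))/6 = (⅙)*(103/460) = 103/2760)
O(Y) = -24 (O(Y) = -24*1 = -24)
I = 30798 (I = 88 + 30710 = 30798)
1/(Q(u, -354) - 401725) + (O(370) - I) = 1/(103/2760 - 401725) + (-24 - 1*30798) = 1/(-1108760897/2760) + (-24 - 30798) = -2760/1108760897 - 30822 = -34174228370094/1108760897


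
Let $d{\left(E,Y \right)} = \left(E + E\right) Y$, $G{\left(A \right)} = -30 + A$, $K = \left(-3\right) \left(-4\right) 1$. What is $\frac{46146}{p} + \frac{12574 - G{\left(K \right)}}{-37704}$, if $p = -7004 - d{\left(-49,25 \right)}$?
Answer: $- \frac{4160261}{397463} \approx -10.467$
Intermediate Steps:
$K = 12$ ($K = 12 \cdot 1 = 12$)
$d{\left(E,Y \right)} = 2 E Y$
$p = -4554$ ($p = -7004 - 2 \left(-49\right) 25 = -7004 - -2450 = -7004 + 2450 = -4554$)
$\frac{46146}{p} + \frac{12574 - G{\left(K \right)}}{-37704} = \frac{46146}{-4554} + \frac{12574 - \left(-30 + 12\right)}{-37704} = 46146 \left(- \frac{1}{4554}\right) + \left(12574 - -18\right) \left(- \frac{1}{37704}\right) = - \frac{7691}{759} + \left(12574 + 18\right) \left(- \frac{1}{37704}\right) = - \frac{7691}{759} + 12592 \left(- \frac{1}{37704}\right) = - \frac{7691}{759} - \frac{1574}{4713} = - \frac{4160261}{397463}$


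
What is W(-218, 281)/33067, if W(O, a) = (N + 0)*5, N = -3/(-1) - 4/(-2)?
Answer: 25/33067 ≈ 0.00075604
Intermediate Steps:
N = 5 (N = -3*(-1) - 4*(-1/2) = 3 + 2 = 5)
W(O, a) = 25 (W(O, a) = (5 + 0)*5 = 5*5 = 25)
W(-218, 281)/33067 = 25/33067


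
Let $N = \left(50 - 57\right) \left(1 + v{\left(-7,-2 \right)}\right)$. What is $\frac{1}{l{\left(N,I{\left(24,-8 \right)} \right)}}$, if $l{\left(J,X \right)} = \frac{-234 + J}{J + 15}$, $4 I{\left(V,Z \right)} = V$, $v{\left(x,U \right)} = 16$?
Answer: $\frac{104}{353} \approx 0.29462$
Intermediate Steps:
$I{\left(V,Z \right)} = \frac{V}{4}$
$N = -119$ ($N = \left(50 - 57\right) \left(1 + 16\right) = \left(-7\right) 17 = -119$)
$l{\left(J,X \right)} = \frac{-234 + J}{15 + J}$
$\frac{1}{l{\left(N,I{\left(24,-8 \right)} \right)}} = \frac{1}{\frac{1}{15 - 119} \left(-234 - 119\right)} = \frac{1}{\frac{1}{-104} \left(-353\right)} = \frac{1}{\left(- \frac{1}{104}\right) \left(-353\right)} = \frac{1}{\frac{353}{104}} = \frac{104}{353}$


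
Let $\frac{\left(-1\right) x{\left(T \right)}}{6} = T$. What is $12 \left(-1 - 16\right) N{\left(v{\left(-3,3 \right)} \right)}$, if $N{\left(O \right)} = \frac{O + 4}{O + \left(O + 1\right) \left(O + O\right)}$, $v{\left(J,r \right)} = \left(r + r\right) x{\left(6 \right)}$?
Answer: $\frac{1802}{3861} \approx 0.46672$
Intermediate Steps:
$x{\left(T \right)} = - 6 T$
$v{\left(J,r \right)} = - 72 r$ ($v{\left(J,r \right)} = \left(r + r\right) \left(\left(-6\right) 6\right) = 2 r \left(-36\right) = - 72 r$)
$N{\left(O \right)} = \frac{4 + O}{O + 2 O \left(1 + O\right)}$ ($N{\left(O \right)} = \frac{4 + O}{O + \left(1 + O\right) 2 O} = \frac{4 + O}{O + 2 O \left(1 + O\right)}$)
$12 \left(-1 - 16\right) N{\left(v{\left(-3,3 \right)} \right)} = 12 \left(-1 - 16\right) \frac{4 - 216}{\left(-72\right) 3 \left(3 + 2 \left(\left(-72\right) 3\right)\right)} = 12 \left(-17\right) \frac{4 - 216}{\left(-216\right) \left(3 + 2 \left(-216\right)\right)} = - 204 \left(\left(- \frac{1}{216}\right) \frac{1}{3 - 432} \left(-212\right)\right) = - 204 \left(\left(- \frac{1}{216}\right) \frac{1}{-429} \left(-212\right)\right) = - 204 \left(\left(- \frac{1}{216}\right) \left(- \frac{1}{429}\right) \left(-212\right)\right) = \left(-204\right) \left(- \frac{53}{23166}\right) = \frac{1802}{3861}$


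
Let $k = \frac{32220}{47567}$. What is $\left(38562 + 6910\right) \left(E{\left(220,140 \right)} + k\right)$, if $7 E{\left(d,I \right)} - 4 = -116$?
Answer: $- \frac{33142358144}{47567} \approx -6.9675 \cdot 10^{5}$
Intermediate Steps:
$E{\left(d,I \right)} = -16$ ($E{\left(d,I \right)} = \frac{4}{7} + \frac{1}{7} \left(-116\right) = \frac{4}{7} - \frac{116}{7} = -16$)
$k = \frac{32220}{47567}$ ($k = 32220 \cdot \frac{1}{47567} = \frac{32220}{47567} \approx 0.67736$)
$\left(38562 + 6910\right) \left(E{\left(220,140 \right)} + k\right) = \left(38562 + 6910\right) \left(-16 + \frac{32220}{47567}\right) = 45472 \left(- \frac{728852}{47567}\right) = - \frac{33142358144}{47567}$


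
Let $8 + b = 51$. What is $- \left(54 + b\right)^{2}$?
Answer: $-9409$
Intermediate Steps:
$b = 43$ ($b = -8 + 51 = 43$)
$- \left(54 + b\right)^{2} = - \left(54 + 43\right)^{2} = - 97^{2} = \left(-1\right) 9409 = -9409$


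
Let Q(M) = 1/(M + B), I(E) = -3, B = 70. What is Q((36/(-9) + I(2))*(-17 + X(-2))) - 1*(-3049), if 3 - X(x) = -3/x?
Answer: 1088495/357 ≈ 3049.0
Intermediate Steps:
X(x) = 3 + 3/x (X(x) = 3 - (-3)/x = 3 + 3/x)
Q(M) = 1/(70 + M) (Q(M) = 1/(M + 70) = 1/(70 + M))
Q((36/(-9) + I(2))*(-17 + X(-2))) - 1*(-3049) = 1/(70 + (36/(-9) - 3)*(-17 + (3 + 3/(-2)))) - 1*(-3049) = 1/(70 + (36*(-1/9) - 3)*(-17 + (3 + 3*(-1/2)))) + 3049 = 1/(70 + (-4 - 3)*(-17 + (3 - 3/2))) + 3049 = 1/(70 - 7*(-17 + 3/2)) + 3049 = 1/(70 - 7*(-31/2)) + 3049 = 1/(70 + 217/2) + 3049 = 1/(357/2) + 3049 = 2/357 + 3049 = 1088495/357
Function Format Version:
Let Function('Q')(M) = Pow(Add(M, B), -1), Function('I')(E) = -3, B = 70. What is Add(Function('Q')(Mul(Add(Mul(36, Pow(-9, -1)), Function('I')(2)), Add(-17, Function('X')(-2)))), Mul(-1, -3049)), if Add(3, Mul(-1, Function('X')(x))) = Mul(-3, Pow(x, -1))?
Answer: Rational(1088495, 357) ≈ 3049.0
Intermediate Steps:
Function('X')(x) = Add(3, Mul(3, Pow(x, -1))) (Function('X')(x) = Add(3, Mul(-1, Mul(-3, Pow(x, -1)))) = Add(3, Mul(3, Pow(x, -1))))
Function('Q')(M) = Pow(Add(70, M), -1) (Function('Q')(M) = Pow(Add(M, 70), -1) = Pow(Add(70, M), -1))
Add(Function('Q')(Mul(Add(Mul(36, Pow(-9, -1)), Function('I')(2)), Add(-17, Function('X')(-2)))), Mul(-1, -3049)) = Add(Pow(Add(70, Mul(Add(Mul(36, Pow(-9, -1)), -3), Add(-17, Add(3, Mul(3, Pow(-2, -1)))))), -1), Mul(-1, -3049)) = Add(Pow(Add(70, Mul(Add(Mul(36, Rational(-1, 9)), -3), Add(-17, Add(3, Mul(3, Rational(-1, 2)))))), -1), 3049) = Add(Pow(Add(70, Mul(Add(-4, -3), Add(-17, Add(3, Rational(-3, 2))))), -1), 3049) = Add(Pow(Add(70, Mul(-7, Add(-17, Rational(3, 2)))), -1), 3049) = Add(Pow(Add(70, Mul(-7, Rational(-31, 2))), -1), 3049) = Add(Pow(Add(70, Rational(217, 2)), -1), 3049) = Add(Pow(Rational(357, 2), -1), 3049) = Add(Rational(2, 357), 3049) = Rational(1088495, 357)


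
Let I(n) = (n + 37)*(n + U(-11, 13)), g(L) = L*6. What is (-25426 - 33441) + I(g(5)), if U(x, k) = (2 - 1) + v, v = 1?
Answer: -56723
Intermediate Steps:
g(L) = 6*L
U(x, k) = 2 (U(x, k) = (2 - 1) + 1 = 1 + 1 = 2)
I(n) = (2 + n)*(37 + n) (I(n) = (n + 37)*(n + 2) = (37 + n)*(2 + n) = (2 + n)*(37 + n))
(-25426 - 33441) + I(g(5)) = (-25426 - 33441) + (74 + (6*5)² + 39*(6*5)) = -58867 + (74 + 30² + 39*30) = -58867 + (74 + 900 + 1170) = -58867 + 2144 = -56723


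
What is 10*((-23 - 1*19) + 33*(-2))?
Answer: -1080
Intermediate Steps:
10*((-23 - 1*19) + 33*(-2)) = 10*((-23 - 19) - 66) = 10*(-42 - 66) = 10*(-108) = -1080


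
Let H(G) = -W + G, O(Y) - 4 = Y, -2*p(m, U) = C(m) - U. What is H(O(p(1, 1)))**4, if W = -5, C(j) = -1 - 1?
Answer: 194481/16 ≈ 12155.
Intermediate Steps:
C(j) = -2
p(m, U) = 1 + U/2 (p(m, U) = -(-2 - U)/2 = 1 + U/2)
O(Y) = 4 + Y
H(G) = 5 + G (H(G) = -1*(-5) + G = 5 + G)
H(O(p(1, 1)))**4 = (5 + (4 + (1 + (1/2)*1)))**4 = (5 + (4 + (1 + 1/2)))**4 = (5 + (4 + 3/2))**4 = (5 + 11/2)**4 = (21/2)**4 = 194481/16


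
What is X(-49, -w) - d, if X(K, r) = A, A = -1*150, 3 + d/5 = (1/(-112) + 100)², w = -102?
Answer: -628781445/12544 ≈ -50126.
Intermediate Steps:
d = 626899845/12544 (d = -15 + 5*(1/(-112) + 100)² = -15 + 5*(-1/112 + 100)² = -15 + 5*(11199/112)² = -15 + 5*(125417601/12544) = -15 + 627088005/12544 = 626899845/12544 ≈ 49976.)
A = -150
X(K, r) = -150
X(-49, -w) - d = -150 - 1*626899845/12544 = -150 - 626899845/12544 = -628781445/12544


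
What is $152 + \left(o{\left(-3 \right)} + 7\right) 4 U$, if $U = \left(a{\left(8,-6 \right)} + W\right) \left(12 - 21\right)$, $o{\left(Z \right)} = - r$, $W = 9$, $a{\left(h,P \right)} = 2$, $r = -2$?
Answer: $-3412$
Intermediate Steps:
$o{\left(Z \right)} = 2$ ($o{\left(Z \right)} = \left(-1\right) \left(-2\right) = 2$)
$U = -99$ ($U = \left(2 + 9\right) \left(12 - 21\right) = 11 \left(-9\right) = -99$)
$152 + \left(o{\left(-3 \right)} + 7\right) 4 U = 152 + \left(2 + 7\right) 4 \left(-99\right) = 152 + 9 \cdot 4 \left(-99\right) = 152 + 36 \left(-99\right) = 152 - 3564 = -3412$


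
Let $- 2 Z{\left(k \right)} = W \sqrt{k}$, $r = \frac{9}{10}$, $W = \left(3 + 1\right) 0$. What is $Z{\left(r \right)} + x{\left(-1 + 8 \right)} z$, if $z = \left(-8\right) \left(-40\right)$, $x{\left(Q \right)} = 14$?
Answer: $4480$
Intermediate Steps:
$W = 0$ ($W = 4 \cdot 0 = 0$)
$r = \frac{9}{10}$ ($r = 9 \cdot \frac{1}{10} = \frac{9}{10} \approx 0.9$)
$z = 320$
$Z{\left(k \right)} = 0$ ($Z{\left(k \right)} = - \frac{0 \sqrt{k}}{2} = \left(- \frac{1}{2}\right) 0 = 0$)
$Z{\left(r \right)} + x{\left(-1 + 8 \right)} z = 0 + 14 \cdot 320 = 0 + 4480 = 4480$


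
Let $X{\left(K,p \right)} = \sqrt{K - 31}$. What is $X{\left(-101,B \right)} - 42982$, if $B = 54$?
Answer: $-42982 + 2 i \sqrt{33} \approx -42982.0 + 11.489 i$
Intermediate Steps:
$X{\left(K,p \right)} = \sqrt{-31 + K}$
$X{\left(-101,B \right)} - 42982 = \sqrt{-31 - 101} - 42982 = \sqrt{-132} - 42982 = 2 i \sqrt{33} - 42982 = -42982 + 2 i \sqrt{33}$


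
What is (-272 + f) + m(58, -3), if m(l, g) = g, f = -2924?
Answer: -3199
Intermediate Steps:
(-272 + f) + m(58, -3) = (-272 - 2924) - 3 = -3196 - 3 = -3199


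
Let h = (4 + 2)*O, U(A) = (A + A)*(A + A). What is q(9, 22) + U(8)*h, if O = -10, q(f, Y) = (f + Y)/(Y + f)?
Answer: -15359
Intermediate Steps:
q(f, Y) = 1 (q(f, Y) = (Y + f)/(Y + f) = 1)
U(A) = 4*A² (U(A) = (2*A)*(2*A) = 4*A²)
h = -60 (h = (4 + 2)*(-10) = 6*(-10) = -60)
q(9, 22) + U(8)*h = 1 + (4*8²)*(-60) = 1 + (4*64)*(-60) = 1 + 256*(-60) = 1 - 15360 = -15359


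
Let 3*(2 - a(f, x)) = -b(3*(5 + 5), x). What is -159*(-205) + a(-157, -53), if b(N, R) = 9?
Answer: 32600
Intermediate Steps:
a(f, x) = 5 (a(f, x) = 2 - (-1)*9/3 = 2 - 1/3*(-9) = 2 + 3 = 5)
-159*(-205) + a(-157, -53) = -159*(-205) + 5 = 32595 + 5 = 32600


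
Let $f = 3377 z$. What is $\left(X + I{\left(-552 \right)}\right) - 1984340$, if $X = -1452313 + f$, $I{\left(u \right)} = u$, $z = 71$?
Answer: $-3197438$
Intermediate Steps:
$f = 239767$ ($f = 3377 \cdot 71 = 239767$)
$X = -1212546$ ($X = -1452313 + 239767 = -1212546$)
$\left(X + I{\left(-552 \right)}\right) - 1984340 = \left(-1212546 - 552\right) - 1984340 = -1213098 - 1984340 = -3197438$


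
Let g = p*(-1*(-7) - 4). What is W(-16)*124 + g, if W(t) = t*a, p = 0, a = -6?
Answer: 11904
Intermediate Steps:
g = 0 (g = 0*(-1*(-7) - 4) = 0*(7 - 4) = 0*3 = 0)
W(t) = -6*t (W(t) = t*(-6) = -6*t)
W(-16)*124 + g = -6*(-16)*124 + 0 = 96*124 + 0 = 11904 + 0 = 11904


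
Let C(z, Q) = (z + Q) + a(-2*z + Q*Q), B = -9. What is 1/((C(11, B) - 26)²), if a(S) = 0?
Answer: 1/576 ≈ 0.0017361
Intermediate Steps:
C(z, Q) = Q + z (C(z, Q) = (z + Q) + 0 = (Q + z) + 0 = Q + z)
1/((C(11, B) - 26)²) = 1/(((-9 + 11) - 26)²) = 1/((2 - 26)²) = 1/((-24)²) = 1/576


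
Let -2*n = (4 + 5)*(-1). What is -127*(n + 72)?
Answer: -19431/2 ≈ -9715.5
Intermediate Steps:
n = 9/2 (n = -(4 + 5)*(-1)/2 = -9*(-1)/2 = -½*(-9) = 9/2 ≈ 4.5000)
-127*(n + 72) = -127*(9/2 + 72) = -127*153/2 = -19431/2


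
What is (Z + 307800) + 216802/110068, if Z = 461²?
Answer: 28635454315/55034 ≈ 5.2032e+5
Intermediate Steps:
Z = 212521
(Z + 307800) + 216802/110068 = (212521 + 307800) + 216802/110068 = 520321 + 216802*(1/110068) = 520321 + 108401/55034 = 28635454315/55034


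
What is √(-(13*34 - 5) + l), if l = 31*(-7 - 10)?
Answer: 2*I*√241 ≈ 31.048*I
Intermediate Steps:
l = -527 (l = 31*(-17) = -527)
√(-(13*34 - 5) + l) = √(-(13*34 - 5) - 527) = √(-(442 - 5) - 527) = √(-1*437 - 527) = √(-437 - 527) = √(-964) = 2*I*√241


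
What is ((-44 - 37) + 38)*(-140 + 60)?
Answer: 3440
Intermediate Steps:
((-44 - 37) + 38)*(-140 + 60) = (-81 + 38)*(-80) = -43*(-80) = 3440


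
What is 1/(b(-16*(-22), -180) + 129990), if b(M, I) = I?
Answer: 1/129810 ≈ 7.7036e-6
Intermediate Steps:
1/(b(-16*(-22), -180) + 129990) = 1/(-180 + 129990) = 1/129810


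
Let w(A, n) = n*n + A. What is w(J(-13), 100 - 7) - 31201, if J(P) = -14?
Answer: -22566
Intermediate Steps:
w(A, n) = A + n**2 (w(A, n) = n**2 + A = A + n**2)
w(J(-13), 100 - 7) - 31201 = (-14 + (100 - 7)**2) - 31201 = (-14 + 93**2) - 31201 = (-14 + 8649) - 31201 = 8635 - 31201 = -22566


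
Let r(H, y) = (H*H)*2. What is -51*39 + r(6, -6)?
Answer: -1917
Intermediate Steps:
r(H, y) = 2*H² (r(H, y) = H²*2 = 2*H²)
-51*39 + r(6, -6) = -51*39 + 2*6² = -1989 + 2*36 = -1989 + 72 = -1917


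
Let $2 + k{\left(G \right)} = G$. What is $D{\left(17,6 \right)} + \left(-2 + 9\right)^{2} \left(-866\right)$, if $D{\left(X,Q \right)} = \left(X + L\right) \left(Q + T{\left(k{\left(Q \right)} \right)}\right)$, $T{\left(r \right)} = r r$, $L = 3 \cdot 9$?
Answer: $-41466$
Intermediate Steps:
$L = 27$
$k{\left(G \right)} = -2 + G$
$T{\left(r \right)} = r^{2}$
$D{\left(X,Q \right)} = \left(27 + X\right) \left(Q + \left(-2 + Q\right)^{2}\right)$ ($D{\left(X,Q \right)} = \left(X + 27\right) \left(Q + \left(-2 + Q\right)^{2}\right) = \left(27 + X\right) \left(Q + \left(-2 + Q\right)^{2}\right)$)
$D{\left(17,6 \right)} + \left(-2 + 9\right)^{2} \left(-866\right) = \left(27 \cdot 6 + 27 \left(-2 + 6\right)^{2} + 6 \cdot 17 + 17 \left(-2 + 6\right)^{2}\right) + \left(-2 + 9\right)^{2} \left(-866\right) = \left(162 + 27 \cdot 4^{2} + 102 + 17 \cdot 4^{2}\right) + 7^{2} \left(-866\right) = \left(162 + 27 \cdot 16 + 102 + 17 \cdot 16\right) + 49 \left(-866\right) = \left(162 + 432 + 102 + 272\right) - 42434 = 968 - 42434 = -41466$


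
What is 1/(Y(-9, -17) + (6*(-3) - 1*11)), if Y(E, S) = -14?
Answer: -1/43 ≈ -0.023256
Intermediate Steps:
1/(Y(-9, -17) + (6*(-3) - 1*11)) = 1/(-14 + (6*(-3) - 1*11)) = 1/(-14 + (-18 - 11)) = 1/(-14 - 29) = 1/(-43) = -1/43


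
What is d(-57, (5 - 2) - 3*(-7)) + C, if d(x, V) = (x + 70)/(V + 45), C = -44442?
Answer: -3066485/69 ≈ -44442.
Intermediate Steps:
d(x, V) = (70 + x)/(45 + V)
d(-57, (5 - 2) - 3*(-7)) + C = (70 - 57)/(45 + ((5 - 2) - 3*(-7))) - 44442 = 13/(45 + (3 + 21)) - 44442 = 13/(45 + 24) - 44442 = 13/69 - 44442 = -3066485/69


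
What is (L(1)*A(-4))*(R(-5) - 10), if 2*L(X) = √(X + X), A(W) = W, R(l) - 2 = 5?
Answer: 6*√2 ≈ 8.4853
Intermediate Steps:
R(l) = 7 (R(l) = 2 + 5 = 7)
L(X) = √2*√X/2 (L(X) = √(X + X)/2 = √(2*X)/2 = (√2*√X)/2 = √2*√X/2)
(L(1)*A(-4))*(R(-5) - 10) = ((√2*√1/2)*(-4))*(7 - 10) = (((½)*√2*1)*(-4))*(-3) = ((√2/2)*(-4))*(-3) = -2*√2*(-3) = 6*√2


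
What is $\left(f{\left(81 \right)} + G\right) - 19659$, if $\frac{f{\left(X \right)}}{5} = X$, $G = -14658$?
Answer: $-33912$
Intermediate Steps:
$f{\left(X \right)} = 5 X$
$\left(f{\left(81 \right)} + G\right) - 19659 = \left(5 \cdot 81 - 14658\right) - 19659 = \left(405 - 14658\right) - 19659 = -14253 - 19659 = -33912$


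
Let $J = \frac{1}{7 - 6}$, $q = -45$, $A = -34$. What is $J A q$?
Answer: $1530$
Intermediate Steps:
$J = 1$ ($J = 1^{-1} = 1$)
$J A q = 1 \left(-34\right) \left(-45\right) = \left(-34\right) \left(-45\right) = 1530$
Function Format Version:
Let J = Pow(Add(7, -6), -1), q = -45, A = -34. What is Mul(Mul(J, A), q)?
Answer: 1530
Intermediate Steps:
J = 1 (J = Pow(1, -1) = 1)
Mul(Mul(J, A), q) = Mul(Mul(1, -34), -45) = Mul(-34, -45) = 1530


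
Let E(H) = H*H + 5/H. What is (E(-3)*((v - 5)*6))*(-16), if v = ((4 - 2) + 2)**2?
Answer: -7744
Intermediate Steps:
v = 16 (v = (2 + 2)**2 = 4**2 = 16)
E(H) = H**2 + 5/H
(E(-3)*((v - 5)*6))*(-16) = (((5 + (-3)**3)/(-3))*((16 - 5)*6))*(-16) = ((-(5 - 27)/3)*(11*6))*(-16) = (-1/3*(-22)*66)*(-16) = ((22/3)*66)*(-16) = 484*(-16) = -7744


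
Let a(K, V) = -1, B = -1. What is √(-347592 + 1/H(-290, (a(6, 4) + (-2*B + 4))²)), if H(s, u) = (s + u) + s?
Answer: I*√107067026355/555 ≈ 589.57*I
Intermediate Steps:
H(s, u) = u + 2*s
√(-347592 + 1/H(-290, (a(6, 4) + (-2*B + 4))²)) = √(-347592 + 1/((-1 + (-2*(-1) + 4))² + 2*(-290))) = √(-347592 + 1/((-1 + (2 + 4))² - 580)) = √(-347592 + 1/((-1 + 6)² - 580)) = √(-347592 + 1/(5² - 580)) = √(-347592 + 1/(25 - 580)) = √(-347592 + 1/(-555)) = √(-347592 - 1/555) = √(-192913561/555) = I*√107067026355/555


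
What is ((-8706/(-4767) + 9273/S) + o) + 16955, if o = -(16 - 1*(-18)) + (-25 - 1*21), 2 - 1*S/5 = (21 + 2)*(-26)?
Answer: 26822188599/1589000 ≈ 16880.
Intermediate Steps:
S = 3000 (S = 10 - 5*(21 + 2)*(-26) = 10 - 115*(-26) = 10 - 5*(-598) = 10 + 2990 = 3000)
o = -80 (o = -(16 + 18) + (-25 - 21) = -1*34 - 46 = -34 - 46 = -80)
((-8706/(-4767) + 9273/S) + o) + 16955 = ((-8706/(-4767) + 9273/3000) - 80) + 16955 = ((-8706*(-1/4767) + 9273*(1/3000)) - 80) + 16955 = ((2902/1589 + 3091/1000) - 80) + 16955 = (7813599/1589000 - 80) + 16955 = -119306401/1589000 + 16955 = 26822188599/1589000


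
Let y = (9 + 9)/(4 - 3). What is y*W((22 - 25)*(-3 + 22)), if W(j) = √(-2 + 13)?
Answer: 18*√11 ≈ 59.699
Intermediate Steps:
W(j) = √11
y = 18 (y = 18/1 = 18*1 = 18)
y*W((22 - 25)*(-3 + 22)) = 18*√11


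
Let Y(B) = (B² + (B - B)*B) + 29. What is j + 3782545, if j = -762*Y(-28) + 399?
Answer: 3163438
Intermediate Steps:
Y(B) = 29 + B² (Y(B) = (B² + 0*B) + 29 = (B² + 0) + 29 = B² + 29 = 29 + B²)
j = -619107 (j = -762*(29 + (-28)²) + 399 = -762*(29 + 784) + 399 = -762*813 + 399 = -619506 + 399 = -619107)
j + 3782545 = -619107 + 3782545 = 3163438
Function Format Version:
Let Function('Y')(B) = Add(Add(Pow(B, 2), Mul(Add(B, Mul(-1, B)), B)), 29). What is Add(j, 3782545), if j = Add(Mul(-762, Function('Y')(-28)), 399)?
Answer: 3163438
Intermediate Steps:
Function('Y')(B) = Add(29, Pow(B, 2)) (Function('Y')(B) = Add(Add(Pow(B, 2), Mul(0, B)), 29) = Add(Add(Pow(B, 2), 0), 29) = Add(Pow(B, 2), 29) = Add(29, Pow(B, 2)))
j = -619107 (j = Add(Mul(-762, Add(29, Pow(-28, 2))), 399) = Add(Mul(-762, Add(29, 784)), 399) = Add(Mul(-762, 813), 399) = Add(-619506, 399) = -619107)
Add(j, 3782545) = Add(-619107, 3782545) = 3163438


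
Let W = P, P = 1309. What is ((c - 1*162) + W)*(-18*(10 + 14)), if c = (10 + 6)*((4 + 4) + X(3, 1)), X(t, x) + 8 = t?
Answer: -516240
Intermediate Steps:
W = 1309
X(t, x) = -8 + t
c = 48 (c = (10 + 6)*((4 + 4) + (-8 + 3)) = 16*(8 - 5) = 16*3 = 48)
((c - 1*162) + W)*(-18*(10 + 14)) = ((48 - 1*162) + 1309)*(-18*(10 + 14)) = ((48 - 162) + 1309)*(-18*24) = (-114 + 1309)*(-432) = 1195*(-432) = -516240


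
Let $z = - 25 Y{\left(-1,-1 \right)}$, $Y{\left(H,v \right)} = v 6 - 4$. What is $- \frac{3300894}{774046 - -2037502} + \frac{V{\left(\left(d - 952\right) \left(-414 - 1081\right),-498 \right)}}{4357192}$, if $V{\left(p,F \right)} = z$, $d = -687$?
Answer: $- \frac{1797740755331}{1531306806652} \approx -1.174$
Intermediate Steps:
$Y{\left(H,v \right)} = -4 + 6 v$ ($Y{\left(H,v \right)} = 6 v - 4 = -4 + 6 v$)
$z = 250$ ($z = - 25 \left(-4 + 6 \left(-1\right)\right) = - 25 \left(-4 - 6\right) = \left(-25\right) \left(-10\right) = 250$)
$V{\left(p,F \right)} = 250$
$- \frac{3300894}{774046 - -2037502} + \frac{V{\left(\left(d - 952\right) \left(-414 - 1081\right),-498 \right)}}{4357192} = - \frac{3300894}{774046 - -2037502} + \frac{250}{4357192} = - \frac{3300894}{774046 + 2037502} + 250 \cdot \frac{1}{4357192} = - \frac{3300894}{2811548} + \frac{125}{2178596} = \left(-3300894\right) \frac{1}{2811548} + \frac{125}{2178596} = - \frac{1650447}{1405774} + \frac{125}{2178596} = - \frac{1797740755331}{1531306806652}$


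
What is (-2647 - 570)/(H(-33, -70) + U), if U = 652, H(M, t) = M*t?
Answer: -3217/2962 ≈ -1.0861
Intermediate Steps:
(-2647 - 570)/(H(-33, -70) + U) = (-2647 - 570)/(-33*(-70) + 652) = -3217/(2310 + 652) = -3217/2962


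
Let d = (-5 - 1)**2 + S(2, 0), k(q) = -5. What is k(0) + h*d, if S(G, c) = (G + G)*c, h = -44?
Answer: -1589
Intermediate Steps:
S(G, c) = 2*G*c (S(G, c) = (2*G)*c = 2*G*c)
d = 36 (d = (-5 - 1)**2 + 2*2*0 = (-6)**2 + 0 = 36 + 0 = 36)
k(0) + h*d = -5 - 44*36 = -5 - 1584 = -1589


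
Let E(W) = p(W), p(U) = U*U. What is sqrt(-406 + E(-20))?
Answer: I*sqrt(6) ≈ 2.4495*I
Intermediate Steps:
p(U) = U**2
E(W) = W**2
sqrt(-406 + E(-20)) = sqrt(-406 + (-20)**2) = sqrt(-406 + 400) = sqrt(-6) = I*sqrt(6)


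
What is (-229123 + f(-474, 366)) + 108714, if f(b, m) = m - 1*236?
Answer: -120279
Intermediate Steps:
f(b, m) = -236 + m (f(b, m) = m - 236 = -236 + m)
(-229123 + f(-474, 366)) + 108714 = (-229123 + (-236 + 366)) + 108714 = (-229123 + 130) + 108714 = -228993 + 108714 = -120279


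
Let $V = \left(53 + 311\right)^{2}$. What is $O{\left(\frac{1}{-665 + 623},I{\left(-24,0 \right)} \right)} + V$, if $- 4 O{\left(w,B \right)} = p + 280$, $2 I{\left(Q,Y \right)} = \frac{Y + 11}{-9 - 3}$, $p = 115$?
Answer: $\frac{529589}{4} \approx 1.324 \cdot 10^{5}$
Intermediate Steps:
$I{\left(Q,Y \right)} = - \frac{11}{24} - \frac{Y}{24}$ ($I{\left(Q,Y \right)} = \frac{\left(Y + 11\right) \frac{1}{-9 - 3}}{2} = \frac{\left(11 + Y\right) \frac{1}{-12}}{2} = \frac{\left(11 + Y\right) \left(- \frac{1}{12}\right)}{2} = \frac{- \frac{11}{12} - \frac{Y}{12}}{2} = - \frac{11}{24} - \frac{Y}{24}$)
$O{\left(w,B \right)} = - \frac{395}{4}$ ($O{\left(w,B \right)} = - \frac{115 + 280}{4} = \left(- \frac{1}{4}\right) 395 = - \frac{395}{4}$)
$V = 132496$ ($V = 364^{2} = 132496$)
$O{\left(\frac{1}{-665 + 623},I{\left(-24,0 \right)} \right)} + V = - \frac{395}{4} + 132496 = \frac{529589}{4}$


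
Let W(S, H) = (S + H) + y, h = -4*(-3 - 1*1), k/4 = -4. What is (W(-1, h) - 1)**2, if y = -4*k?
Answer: 6084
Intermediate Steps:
k = -16 (k = 4*(-4) = -16)
h = 16 (h = -4*(-3 - 1) = -4*(-4) = 16)
y = 64 (y = -4*(-16) = 64)
W(S, H) = 64 + H + S (W(S, H) = (S + H) + 64 = (H + S) + 64 = 64 + H + S)
(W(-1, h) - 1)**2 = ((64 + 16 - 1) - 1)**2 = (79 - 1)**2 = 78**2 = 6084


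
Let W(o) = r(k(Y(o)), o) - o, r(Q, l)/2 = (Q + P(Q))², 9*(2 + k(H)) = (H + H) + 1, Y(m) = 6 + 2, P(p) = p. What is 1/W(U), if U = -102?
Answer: 81/8270 ≈ 0.0097944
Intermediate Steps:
Y(m) = 8
k(H) = -17/9 + 2*H/9 (k(H) = -2 + ((H + H) + 1)/9 = -2 + (2*H + 1)/9 = -2 + (1 + 2*H)/9 = -2 + (⅑ + 2*H/9) = -17/9 + 2*H/9)
r(Q, l) = 8*Q² (r(Q, l) = 2*(Q + Q)² = 2*(2*Q)² = 2*(4*Q²) = 8*Q²)
W(o) = 8/81 - o (W(o) = 8*(-17/9 + (2/9)*8)² - o = 8*(-17/9 + 16/9)² - o = 8*(-⅑)² - o = 8*(1/81) - o = 8/81 - o)
1/W(U) = 1/(8/81 - 1*(-102)) = 1/(8/81 + 102) = 1/(8270/81) = 81/8270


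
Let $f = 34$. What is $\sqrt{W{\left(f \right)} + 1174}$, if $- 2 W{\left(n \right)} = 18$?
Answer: $\sqrt{1165} \approx 34.132$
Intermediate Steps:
$W{\left(n \right)} = -9$ ($W{\left(n \right)} = \left(- \frac{1}{2}\right) 18 = -9$)
$\sqrt{W{\left(f \right)} + 1174} = \sqrt{-9 + 1174} = \sqrt{1165}$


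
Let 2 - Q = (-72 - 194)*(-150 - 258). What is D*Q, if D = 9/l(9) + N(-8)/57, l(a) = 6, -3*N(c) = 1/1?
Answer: -27728393/171 ≈ -1.6215e+5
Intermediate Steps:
N(c) = -⅓ (N(c) = -⅓/1 = -⅓*1 = -⅓)
D = 511/342 (D = 9/6 - ⅓/57 = 9*(⅙) - ⅓*1/57 = 3/2 - 1/171 = 511/342 ≈ 1.4942)
Q = -108526 (Q = 2 - (-72 - 194)*(-150 - 258) = 2 - (-266)*(-408) = 2 - 1*108528 = 2 - 108528 = -108526)
D*Q = (511/342)*(-108526) = -27728393/171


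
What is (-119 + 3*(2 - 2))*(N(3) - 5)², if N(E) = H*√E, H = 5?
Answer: -11900 + 5950*√3 ≈ -1594.3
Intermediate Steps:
N(E) = 5*√E
(-119 + 3*(2 - 2))*(N(3) - 5)² = (-119 + 3*(2 - 2))*(5*√3 - 5)² = (-119 + 3*0)*(-5 + 5*√3)² = (-119 + 0)*(-5 + 5*√3)² = -119*(-5 + 5*√3)²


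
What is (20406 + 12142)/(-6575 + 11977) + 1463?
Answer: 3967837/2701 ≈ 1469.0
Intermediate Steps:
(20406 + 12142)/(-6575 + 11977) + 1463 = 32548/5402 + 1463 = 32548*(1/5402) + 1463 = 16274/2701 + 1463 = 3967837/2701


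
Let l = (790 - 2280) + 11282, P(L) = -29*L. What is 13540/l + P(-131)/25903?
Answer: 96981607/63410544 ≈ 1.5294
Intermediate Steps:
l = 9792 (l = -1490 + 11282 = 9792)
13540/l + P(-131)/25903 = 13540/9792 - 29*(-131)/25903 = 13540*(1/9792) + 3799*(1/25903) = 3385/2448 + 3799/25903 = 96981607/63410544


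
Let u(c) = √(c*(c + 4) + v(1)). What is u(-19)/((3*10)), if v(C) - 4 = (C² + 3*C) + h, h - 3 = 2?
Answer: √298/30 ≈ 0.57542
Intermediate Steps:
h = 5 (h = 3 + 2 = 5)
v(C) = 9 + C² + 3*C (v(C) = 4 + ((C² + 3*C) + 5) = 4 + (5 + C² + 3*C) = 9 + C² + 3*C)
u(c) = √(13 + c*(4 + c)) (u(c) = √(c*(c + 4) + (9 + 1² + 3*1)) = √(c*(4 + c) + (9 + 1 + 3)) = √(c*(4 + c) + 13) = √(13 + c*(4 + c)))
u(-19)/((3*10)) = √(13 + (-19)² + 4*(-19))/((3*10)) = √(13 + 361 - 76)/30 = √298*(1/30) = √298/30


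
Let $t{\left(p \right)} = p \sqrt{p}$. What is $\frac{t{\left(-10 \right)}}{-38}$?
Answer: $\frac{5 i \sqrt{10}}{19} \approx 0.83218 i$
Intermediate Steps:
$t{\left(p \right)} = p^{\frac{3}{2}}$
$\frac{t{\left(-10 \right)}}{-38} = \frac{\left(-10\right)^{\frac{3}{2}}}{-38} = - 10 i \sqrt{10} \left(- \frac{1}{38}\right) = \frac{5 i \sqrt{10}}{19}$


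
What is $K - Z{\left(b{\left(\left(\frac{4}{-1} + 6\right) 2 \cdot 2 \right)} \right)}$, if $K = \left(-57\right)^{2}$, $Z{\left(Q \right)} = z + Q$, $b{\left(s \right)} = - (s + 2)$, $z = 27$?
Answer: $3232$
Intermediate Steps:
$b{\left(s \right)} = -2 - s$ ($b{\left(s \right)} = - (2 + s) = -2 - s$)
$Z{\left(Q \right)} = 27 + Q$
$K = 3249$
$K - Z{\left(b{\left(\left(\frac{4}{-1} + 6\right) 2 \cdot 2 \right)} \right)} = 3249 - \left(27 - \left(2 + \left(\frac{4}{-1} + 6\right) 2 \cdot 2\right)\right) = 3249 - \left(27 - \left(2 + \left(4 \left(-1\right) + 6\right) 2 \cdot 2\right)\right) = 3249 - \left(27 - \left(2 + \left(-4 + 6\right) 2 \cdot 2\right)\right) = 3249 - \left(27 - \left(2 + 2 \cdot 2 \cdot 2\right)\right) = 3249 - \left(27 - \left(2 + 4 \cdot 2\right)\right) = 3249 - \left(27 - 10\right) = 3249 - 17 = 3232$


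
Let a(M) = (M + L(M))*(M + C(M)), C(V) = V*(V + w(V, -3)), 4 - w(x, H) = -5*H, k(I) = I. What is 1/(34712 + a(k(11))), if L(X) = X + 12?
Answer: 1/35086 ≈ 2.8501e-5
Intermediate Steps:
w(x, H) = 4 + 5*H (w(x, H) = 4 - (-5)*H = 4 + 5*H)
L(X) = 12 + X
C(V) = V*(-11 + V) (C(V) = V*(V + (4 + 5*(-3))) = V*(V + (4 - 15)) = V*(V - 11) = V*(-11 + V))
a(M) = (12 + 2*M)*(M + M*(-11 + M)) (a(M) = (M + (12 + M))*(M + M*(-11 + M)) = (12 + 2*M)*(M + M*(-11 + M)))
1/(34712 + a(k(11))) = 1/(34712 + 2*11*(-60 + 11**2 - 4*11)) = 1/(34712 + 2*11*(-60 + 121 - 44)) = 1/(34712 + 2*11*17) = 1/(34712 + 374) = 1/35086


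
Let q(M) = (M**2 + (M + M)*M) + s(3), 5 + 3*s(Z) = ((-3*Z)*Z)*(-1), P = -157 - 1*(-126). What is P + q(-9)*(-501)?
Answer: -125448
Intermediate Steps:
P = -31 (P = -157 + 126 = -31)
s(Z) = -5/3 + Z**2 (s(Z) = -5/3 + (((-3*Z)*Z)*(-1))/3 = -5/3 + (-3*Z**2*(-1))/3 = -5/3 + (3*Z**2)/3 = -5/3 + Z**2)
q(M) = 22/3 + 3*M**2 (q(M) = (M**2 + (M + M)*M) + (-5/3 + 3**2) = (M**2 + (2*M)*M) + (-5/3 + 9) = (M**2 + 2*M**2) + 22/3 = 3*M**2 + 22/3 = 22/3 + 3*M**2)
P + q(-9)*(-501) = -31 + (22/3 + 3*(-9)**2)*(-501) = -31 + (22/3 + 3*81)*(-501) = -31 + (22/3 + 243)*(-501) = -31 + (751/3)*(-501) = -31 - 125417 = -125448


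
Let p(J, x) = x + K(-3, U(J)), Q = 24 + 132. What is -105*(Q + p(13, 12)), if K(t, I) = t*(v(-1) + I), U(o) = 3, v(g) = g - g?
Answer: -16695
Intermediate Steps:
v(g) = 0
Q = 156
K(t, I) = I*t (K(t, I) = t*(0 + I) = t*I = I*t)
p(J, x) = -9 + x (p(J, x) = x + 3*(-3) = x - 9 = -9 + x)
-105*(Q + p(13, 12)) = -105*(156 + (-9 + 12)) = -105*(156 + 3) = -105*159 = -16695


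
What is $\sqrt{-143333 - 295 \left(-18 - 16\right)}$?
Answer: $i \sqrt{133303} \approx 365.11 i$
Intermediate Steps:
$\sqrt{-143333 - 295 \left(-18 - 16\right)} = \sqrt{-143333 - -10030} = \sqrt{-143333 + 10030} = \sqrt{-133303} = i \sqrt{133303}$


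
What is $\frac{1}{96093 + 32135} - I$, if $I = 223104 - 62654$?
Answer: $- \frac{20574182599}{128228} \approx -1.6045 \cdot 10^{5}$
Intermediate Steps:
$I = 160450$
$\frac{1}{96093 + 32135} - I = \frac{1}{96093 + 32135} - 160450 = \frac{1}{128228} - 160450 = - \frac{20574182599}{128228}$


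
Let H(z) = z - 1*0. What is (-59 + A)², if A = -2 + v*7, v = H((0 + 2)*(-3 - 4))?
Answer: 25281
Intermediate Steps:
H(z) = z (H(z) = z + 0 = z)
v = -14 (v = (0 + 2)*(-3 - 4) = 2*(-7) = -14)
A = -100 (A = -2 - 14*7 = -2 - 98 = -100)
(-59 + A)² = (-59 - 100)² = (-159)² = 25281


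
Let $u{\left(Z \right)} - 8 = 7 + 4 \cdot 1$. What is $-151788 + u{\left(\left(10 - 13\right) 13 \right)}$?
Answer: $-151769$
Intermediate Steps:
$u{\left(Z \right)} = 19$ ($u{\left(Z \right)} = 8 + \left(7 + 4 \cdot 1\right) = 8 + \left(7 + 4\right) = 8 + 11 = 19$)
$-151788 + u{\left(\left(10 - 13\right) 13 \right)} = -151788 + 19 = -151769$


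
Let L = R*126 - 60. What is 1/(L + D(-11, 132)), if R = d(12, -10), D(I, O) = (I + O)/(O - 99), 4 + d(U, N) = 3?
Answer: -3/547 ≈ -0.0054845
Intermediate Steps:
d(U, N) = -1 (d(U, N) = -4 + 3 = -1)
D(I, O) = (I + O)/(-99 + O)
R = -1
L = -186 (L = -1*126 - 60 = -126 - 60 = -186)
1/(L + D(-11, 132)) = 1/(-186 + (-11 + 132)/(-99 + 132)) = 1/(-186 + 121/33) = 1/(-186 + (1/33)*121) = 1/(-186 + 11/3) = 1/(-547/3) = -3/547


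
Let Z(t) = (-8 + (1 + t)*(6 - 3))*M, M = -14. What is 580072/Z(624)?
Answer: -290036/13069 ≈ -22.193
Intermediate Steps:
Z(t) = 70 - 42*t (Z(t) = (-8 + (1 + t)*(6 - 3))*(-14) = (-8 + (1 + t)*3)*(-14) = (-8 + (3 + 3*t))*(-14) = (-5 + 3*t)*(-14) = 70 - 42*t)
580072/Z(624) = 580072/(70 - 42*624) = 580072/(70 - 26208) = 580072/(-26138) = 580072*(-1/26138) = -290036/13069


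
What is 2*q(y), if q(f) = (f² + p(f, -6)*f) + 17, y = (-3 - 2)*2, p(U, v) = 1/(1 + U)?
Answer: 2126/9 ≈ 236.22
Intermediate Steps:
y = -10 (y = -5*2 = -10)
q(f) = 17 + f² + f/(1 + f) (q(f) = (f² + f/(1 + f)) + 17 = 17 + f² + f/(1 + f))
2*q(y) = 2*((-10 + (1 - 10)*(17 + (-10)²))/(1 - 10)) = 2*((-10 - 9*(17 + 100))/(-9)) = 2*(-(-10 - 9*117)/9) = 2*(-(-10 - 1053)/9) = 2*(-⅑*(-1063)) = 2*(1063/9) = 2126/9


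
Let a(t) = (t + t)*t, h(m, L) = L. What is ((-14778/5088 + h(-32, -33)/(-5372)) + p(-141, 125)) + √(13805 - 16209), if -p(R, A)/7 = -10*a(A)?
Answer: 2491261699187/1138864 + 2*I*√601 ≈ 2.1875e+6 + 49.031*I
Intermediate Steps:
a(t) = 2*t² (a(t) = (2*t)*t = 2*t²)
p(R, A) = 140*A² (p(R, A) = -(-70)*2*A² = -(-140)*A² = 140*A²)
((-14778/5088 + h(-32, -33)/(-5372)) + p(-141, 125)) + √(13805 - 16209) = ((-14778/5088 - 33/(-5372)) + 140*125²) + √(13805 - 16209) = ((-14778*1/5088 - 33*(-1/5372)) + 140*15625) + √(-2404) = ((-2463/848 + 33/5372) + 2187500) + 2*I*√601 = (-3300813/1138864 + 2187500) + 2*I*√601 = 2491261699187/1138864 + 2*I*√601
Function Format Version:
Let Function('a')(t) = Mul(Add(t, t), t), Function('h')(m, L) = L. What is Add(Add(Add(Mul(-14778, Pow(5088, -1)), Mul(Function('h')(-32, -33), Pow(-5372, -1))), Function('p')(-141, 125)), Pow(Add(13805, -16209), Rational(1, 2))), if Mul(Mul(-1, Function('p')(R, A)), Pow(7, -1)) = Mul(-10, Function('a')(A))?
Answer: Add(Rational(2491261699187, 1138864), Mul(2, I, Pow(601, Rational(1, 2)))) ≈ Add(2.1875e+6, Mul(49.031, I))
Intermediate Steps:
Function('a')(t) = Mul(2, Pow(t, 2)) (Function('a')(t) = Mul(Mul(2, t), t) = Mul(2, Pow(t, 2)))
Function('p')(R, A) = Mul(140, Pow(A, 2)) (Function('p')(R, A) = Mul(-7, Mul(-10, Mul(2, Pow(A, 2)))) = Mul(-7, Mul(-20, Pow(A, 2))) = Mul(140, Pow(A, 2)))
Add(Add(Add(Mul(-14778, Pow(5088, -1)), Mul(Function('h')(-32, -33), Pow(-5372, -1))), Function('p')(-141, 125)), Pow(Add(13805, -16209), Rational(1, 2))) = Add(Add(Add(Mul(-14778, Pow(5088, -1)), Mul(-33, Pow(-5372, -1))), Mul(140, Pow(125, 2))), Pow(Add(13805, -16209), Rational(1, 2))) = Add(Add(Add(Mul(-14778, Rational(1, 5088)), Mul(-33, Rational(-1, 5372))), Mul(140, 15625)), Pow(-2404, Rational(1, 2))) = Add(Add(Add(Rational(-2463, 848), Rational(33, 5372)), 2187500), Mul(2, I, Pow(601, Rational(1, 2)))) = Add(Add(Rational(-3300813, 1138864), 2187500), Mul(2, I, Pow(601, Rational(1, 2)))) = Add(Rational(2491261699187, 1138864), Mul(2, I, Pow(601, Rational(1, 2))))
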